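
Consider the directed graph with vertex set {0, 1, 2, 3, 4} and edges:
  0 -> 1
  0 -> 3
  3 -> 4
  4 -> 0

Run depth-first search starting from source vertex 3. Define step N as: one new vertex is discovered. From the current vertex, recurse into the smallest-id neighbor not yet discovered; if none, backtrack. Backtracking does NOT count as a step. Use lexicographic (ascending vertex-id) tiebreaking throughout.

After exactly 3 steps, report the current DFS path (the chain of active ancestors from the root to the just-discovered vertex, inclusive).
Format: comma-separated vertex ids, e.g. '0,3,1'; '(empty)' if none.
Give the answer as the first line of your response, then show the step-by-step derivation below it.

3,4,0

step 1: discover 3; path=3; order=3
step 2: discover 4; path=3>4; order=3,4
step 3: discover 0; path=3>4>0; order=3,4,0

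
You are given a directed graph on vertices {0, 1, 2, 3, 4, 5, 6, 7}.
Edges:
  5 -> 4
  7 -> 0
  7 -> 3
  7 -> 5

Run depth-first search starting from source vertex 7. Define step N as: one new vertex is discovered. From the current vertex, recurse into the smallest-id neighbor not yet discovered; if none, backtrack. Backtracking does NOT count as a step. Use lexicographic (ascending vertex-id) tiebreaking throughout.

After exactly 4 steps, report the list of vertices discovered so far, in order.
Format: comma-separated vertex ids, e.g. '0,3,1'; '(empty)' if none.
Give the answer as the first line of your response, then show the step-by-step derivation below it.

7,0,3,5

step 1: discover 7; path=7; order=7
step 2: discover 0; path=7>0; order=7,0
step 3: discover 3; path=7>3; order=7,0,3
step 4: discover 5; path=7>5; order=7,0,3,5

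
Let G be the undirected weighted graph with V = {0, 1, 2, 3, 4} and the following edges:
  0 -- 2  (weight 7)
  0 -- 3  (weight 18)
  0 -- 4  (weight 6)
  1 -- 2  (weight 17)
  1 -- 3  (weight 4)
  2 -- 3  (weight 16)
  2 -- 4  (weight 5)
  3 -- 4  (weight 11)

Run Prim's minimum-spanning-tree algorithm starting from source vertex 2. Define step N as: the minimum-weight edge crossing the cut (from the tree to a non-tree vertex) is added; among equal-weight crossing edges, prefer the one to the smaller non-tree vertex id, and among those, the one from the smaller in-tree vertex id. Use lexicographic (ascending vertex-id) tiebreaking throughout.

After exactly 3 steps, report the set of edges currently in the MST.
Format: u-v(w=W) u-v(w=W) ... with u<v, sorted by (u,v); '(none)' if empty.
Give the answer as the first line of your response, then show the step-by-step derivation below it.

0-4(w=6) 2-4(w=5) 3-4(w=11)

step 1: add edge 2-4 (w=5); MST = {2-4(w=5)}
step 2: add edge 0-4 (w=6); MST = {0-4(w=6) 2-4(w=5)}
step 3: add edge 3-4 (w=11); MST = {0-4(w=6) 2-4(w=5) 3-4(w=11)}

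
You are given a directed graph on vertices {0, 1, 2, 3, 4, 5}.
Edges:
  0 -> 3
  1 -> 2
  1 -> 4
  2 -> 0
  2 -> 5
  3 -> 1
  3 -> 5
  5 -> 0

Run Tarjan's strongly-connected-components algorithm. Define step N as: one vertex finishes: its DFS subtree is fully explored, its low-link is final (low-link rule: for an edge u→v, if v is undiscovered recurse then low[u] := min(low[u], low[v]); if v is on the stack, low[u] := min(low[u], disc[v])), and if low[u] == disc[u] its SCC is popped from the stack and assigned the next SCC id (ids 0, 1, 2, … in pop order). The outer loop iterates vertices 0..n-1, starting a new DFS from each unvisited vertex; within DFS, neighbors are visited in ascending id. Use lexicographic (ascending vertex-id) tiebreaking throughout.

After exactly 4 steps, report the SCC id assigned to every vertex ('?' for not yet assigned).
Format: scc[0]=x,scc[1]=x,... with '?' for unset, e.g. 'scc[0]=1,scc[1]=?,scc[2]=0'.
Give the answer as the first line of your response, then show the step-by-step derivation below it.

scc[0]=?,scc[1]=?,scc[2]=?,scc[3]=?,scc[4]=0,scc[5]=?

step 1: low=(low[0]=0,low[1]=2,low[2]=0,low[3]=1,low[4]=?,low[5]=0); scc=(scc[0]=?,scc[1]=?,scc[2]=?,scc[3]=?,scc[4]=?,scc[5]=?)
step 2: low=(low[0]=0,low[1]=2,low[2]=0,low[3]=1,low[4]=?,low[5]=0); scc=(scc[0]=?,scc[1]=?,scc[2]=?,scc[3]=?,scc[4]=?,scc[5]=?)
step 3: low=(low[0]=0,low[1]=0,low[2]=0,low[3]=1,low[4]=5,low[5]=0); scc=(scc[0]=?,scc[1]=?,scc[2]=?,scc[3]=?,scc[4]=0,scc[5]=?)
step 4: low=(low[0]=0,low[1]=0,low[2]=0,low[3]=1,low[4]=5,low[5]=0); scc=(scc[0]=?,scc[1]=?,scc[2]=?,scc[3]=?,scc[4]=0,scc[5]=?)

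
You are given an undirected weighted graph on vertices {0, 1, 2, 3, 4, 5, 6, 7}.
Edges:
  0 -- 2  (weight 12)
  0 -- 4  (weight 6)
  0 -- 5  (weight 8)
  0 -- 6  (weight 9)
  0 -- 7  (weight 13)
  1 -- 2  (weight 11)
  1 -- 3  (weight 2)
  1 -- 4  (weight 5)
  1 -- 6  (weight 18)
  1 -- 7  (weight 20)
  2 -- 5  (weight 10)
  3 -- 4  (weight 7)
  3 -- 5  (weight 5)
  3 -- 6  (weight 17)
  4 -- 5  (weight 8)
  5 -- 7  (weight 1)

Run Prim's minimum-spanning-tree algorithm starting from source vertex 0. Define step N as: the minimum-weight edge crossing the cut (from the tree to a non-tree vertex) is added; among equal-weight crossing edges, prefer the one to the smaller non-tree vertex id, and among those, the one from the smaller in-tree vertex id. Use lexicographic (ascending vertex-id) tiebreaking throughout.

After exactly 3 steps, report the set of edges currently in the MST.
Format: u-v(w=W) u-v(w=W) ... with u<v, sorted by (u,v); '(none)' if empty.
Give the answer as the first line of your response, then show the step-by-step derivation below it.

0-4(w=6) 1-3(w=2) 1-4(w=5)

step 1: add edge 0-4 (w=6); MST = {0-4(w=6)}
step 2: add edge 1-4 (w=5); MST = {0-4(w=6) 1-4(w=5)}
step 3: add edge 1-3 (w=2); MST = {0-4(w=6) 1-3(w=2) 1-4(w=5)}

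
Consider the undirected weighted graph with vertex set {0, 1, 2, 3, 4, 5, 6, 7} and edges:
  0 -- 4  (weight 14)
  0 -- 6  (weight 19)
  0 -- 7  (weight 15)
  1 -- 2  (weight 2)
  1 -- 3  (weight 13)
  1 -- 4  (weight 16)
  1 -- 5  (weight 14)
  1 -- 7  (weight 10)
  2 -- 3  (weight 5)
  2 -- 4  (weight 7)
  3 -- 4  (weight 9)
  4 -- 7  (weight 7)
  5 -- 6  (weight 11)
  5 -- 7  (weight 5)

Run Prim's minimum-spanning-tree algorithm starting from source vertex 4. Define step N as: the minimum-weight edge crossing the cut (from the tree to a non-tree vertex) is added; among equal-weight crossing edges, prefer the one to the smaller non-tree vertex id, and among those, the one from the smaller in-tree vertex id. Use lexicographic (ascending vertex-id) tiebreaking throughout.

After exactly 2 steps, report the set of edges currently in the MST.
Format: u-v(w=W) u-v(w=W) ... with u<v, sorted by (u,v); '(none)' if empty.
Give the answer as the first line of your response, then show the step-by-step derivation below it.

1-2(w=2) 2-4(w=7)

step 1: add edge 2-4 (w=7); MST = {2-4(w=7)}
step 2: add edge 1-2 (w=2); MST = {1-2(w=2) 2-4(w=7)}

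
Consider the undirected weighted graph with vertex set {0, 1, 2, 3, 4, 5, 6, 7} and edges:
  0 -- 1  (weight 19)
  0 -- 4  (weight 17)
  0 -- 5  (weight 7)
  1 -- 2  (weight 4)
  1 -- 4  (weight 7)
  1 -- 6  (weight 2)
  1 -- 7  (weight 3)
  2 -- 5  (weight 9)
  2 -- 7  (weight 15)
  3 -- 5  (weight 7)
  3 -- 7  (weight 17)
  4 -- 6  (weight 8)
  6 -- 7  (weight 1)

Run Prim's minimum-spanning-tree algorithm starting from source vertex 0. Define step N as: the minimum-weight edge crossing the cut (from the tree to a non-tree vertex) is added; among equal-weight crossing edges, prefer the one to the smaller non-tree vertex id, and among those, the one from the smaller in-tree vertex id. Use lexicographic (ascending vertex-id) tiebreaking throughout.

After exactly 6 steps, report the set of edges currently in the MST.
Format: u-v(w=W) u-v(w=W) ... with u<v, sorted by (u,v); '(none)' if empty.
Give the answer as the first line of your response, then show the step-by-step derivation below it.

0-5(w=7) 1-2(w=4) 1-6(w=2) 2-5(w=9) 3-5(w=7) 6-7(w=1)

step 1: add edge 0-5 (w=7); MST = {0-5(w=7)}
step 2: add edge 3-5 (w=7); MST = {0-5(w=7) 3-5(w=7)}
step 3: add edge 2-5 (w=9); MST = {0-5(w=7) 2-5(w=9) 3-5(w=7)}
step 4: add edge 1-2 (w=4); MST = {0-5(w=7) 1-2(w=4) 2-5(w=9) 3-5(w=7)}
step 5: add edge 1-6 (w=2); MST = {0-5(w=7) 1-2(w=4) 1-6(w=2) 2-5(w=9) 3-5(w=7)}
step 6: add edge 6-7 (w=1); MST = {0-5(w=7) 1-2(w=4) 1-6(w=2) 2-5(w=9) 3-5(w=7) 6-7(w=1)}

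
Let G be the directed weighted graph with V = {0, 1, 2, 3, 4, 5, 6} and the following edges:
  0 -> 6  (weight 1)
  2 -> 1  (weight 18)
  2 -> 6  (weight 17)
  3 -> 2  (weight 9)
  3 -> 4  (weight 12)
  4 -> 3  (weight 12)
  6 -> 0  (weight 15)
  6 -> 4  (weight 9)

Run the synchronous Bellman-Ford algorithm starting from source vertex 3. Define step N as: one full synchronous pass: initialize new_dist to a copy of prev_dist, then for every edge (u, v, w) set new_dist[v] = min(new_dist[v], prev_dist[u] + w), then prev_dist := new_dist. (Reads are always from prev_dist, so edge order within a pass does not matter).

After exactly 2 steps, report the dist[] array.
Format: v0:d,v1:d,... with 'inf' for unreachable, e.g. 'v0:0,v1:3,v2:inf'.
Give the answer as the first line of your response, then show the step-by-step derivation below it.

v0:inf,v1:27,v2:9,v3:0,v4:12,v5:inf,v6:26

step 1: dist = v0:inf,v1:inf,v2:9,v3:0,v4:12,v5:inf,v6:inf
step 2: dist = v0:inf,v1:27,v2:9,v3:0,v4:12,v5:inf,v6:26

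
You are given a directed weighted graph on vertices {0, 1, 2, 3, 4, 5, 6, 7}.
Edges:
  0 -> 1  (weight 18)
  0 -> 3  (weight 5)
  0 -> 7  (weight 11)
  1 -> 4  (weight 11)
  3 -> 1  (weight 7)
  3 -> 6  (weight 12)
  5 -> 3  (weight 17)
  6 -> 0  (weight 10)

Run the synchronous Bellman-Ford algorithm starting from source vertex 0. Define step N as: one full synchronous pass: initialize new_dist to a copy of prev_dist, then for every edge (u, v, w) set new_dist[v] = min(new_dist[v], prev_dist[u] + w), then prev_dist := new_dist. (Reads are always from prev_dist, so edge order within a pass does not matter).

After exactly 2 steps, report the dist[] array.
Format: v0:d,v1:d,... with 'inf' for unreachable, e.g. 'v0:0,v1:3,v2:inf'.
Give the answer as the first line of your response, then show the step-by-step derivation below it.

v0:0,v1:12,v2:inf,v3:5,v4:29,v5:inf,v6:17,v7:11

step 1: dist = v0:0,v1:18,v2:inf,v3:5,v4:inf,v5:inf,v6:inf,v7:11
step 2: dist = v0:0,v1:12,v2:inf,v3:5,v4:29,v5:inf,v6:17,v7:11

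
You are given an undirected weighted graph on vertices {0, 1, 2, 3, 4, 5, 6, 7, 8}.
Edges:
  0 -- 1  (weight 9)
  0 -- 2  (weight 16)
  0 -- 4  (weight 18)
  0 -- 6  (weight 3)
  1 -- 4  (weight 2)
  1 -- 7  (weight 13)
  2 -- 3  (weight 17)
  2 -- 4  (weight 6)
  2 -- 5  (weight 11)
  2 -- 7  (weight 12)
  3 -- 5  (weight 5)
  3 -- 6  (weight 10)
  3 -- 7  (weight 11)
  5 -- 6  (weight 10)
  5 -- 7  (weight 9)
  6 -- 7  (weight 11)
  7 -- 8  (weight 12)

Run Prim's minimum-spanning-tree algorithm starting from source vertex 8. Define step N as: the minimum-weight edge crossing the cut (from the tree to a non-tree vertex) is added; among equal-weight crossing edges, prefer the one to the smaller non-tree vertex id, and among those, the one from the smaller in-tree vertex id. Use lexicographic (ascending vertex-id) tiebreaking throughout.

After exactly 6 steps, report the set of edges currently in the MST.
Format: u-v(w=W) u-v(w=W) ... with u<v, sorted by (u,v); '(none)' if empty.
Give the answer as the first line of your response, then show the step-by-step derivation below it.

0-1(w=9) 0-6(w=3) 3-5(w=5) 3-6(w=10) 5-7(w=9) 7-8(w=12)

step 1: add edge 7-8 (w=12); MST = {7-8(w=12)}
step 2: add edge 5-7 (w=9); MST = {5-7(w=9) 7-8(w=12)}
step 3: add edge 3-5 (w=5); MST = {3-5(w=5) 5-7(w=9) 7-8(w=12)}
step 4: add edge 3-6 (w=10); MST = {3-5(w=5) 3-6(w=10) 5-7(w=9) 7-8(w=12)}
step 5: add edge 0-6 (w=3); MST = {0-6(w=3) 3-5(w=5) 3-6(w=10) 5-7(w=9) 7-8(w=12)}
step 6: add edge 0-1 (w=9); MST = {0-1(w=9) 0-6(w=3) 3-5(w=5) 3-6(w=10) 5-7(w=9) 7-8(w=12)}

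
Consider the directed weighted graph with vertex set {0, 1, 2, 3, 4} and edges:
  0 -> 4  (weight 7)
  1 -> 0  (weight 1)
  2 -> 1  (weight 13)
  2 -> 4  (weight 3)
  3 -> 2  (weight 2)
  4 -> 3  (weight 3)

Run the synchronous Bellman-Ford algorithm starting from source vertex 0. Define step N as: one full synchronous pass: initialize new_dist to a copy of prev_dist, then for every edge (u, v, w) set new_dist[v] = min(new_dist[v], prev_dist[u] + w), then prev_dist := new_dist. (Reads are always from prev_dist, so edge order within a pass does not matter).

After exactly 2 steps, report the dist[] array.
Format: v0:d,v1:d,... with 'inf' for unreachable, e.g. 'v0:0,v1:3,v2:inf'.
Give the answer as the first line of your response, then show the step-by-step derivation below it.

v0:0,v1:inf,v2:inf,v3:10,v4:7

step 1: dist = v0:0,v1:inf,v2:inf,v3:inf,v4:7
step 2: dist = v0:0,v1:inf,v2:inf,v3:10,v4:7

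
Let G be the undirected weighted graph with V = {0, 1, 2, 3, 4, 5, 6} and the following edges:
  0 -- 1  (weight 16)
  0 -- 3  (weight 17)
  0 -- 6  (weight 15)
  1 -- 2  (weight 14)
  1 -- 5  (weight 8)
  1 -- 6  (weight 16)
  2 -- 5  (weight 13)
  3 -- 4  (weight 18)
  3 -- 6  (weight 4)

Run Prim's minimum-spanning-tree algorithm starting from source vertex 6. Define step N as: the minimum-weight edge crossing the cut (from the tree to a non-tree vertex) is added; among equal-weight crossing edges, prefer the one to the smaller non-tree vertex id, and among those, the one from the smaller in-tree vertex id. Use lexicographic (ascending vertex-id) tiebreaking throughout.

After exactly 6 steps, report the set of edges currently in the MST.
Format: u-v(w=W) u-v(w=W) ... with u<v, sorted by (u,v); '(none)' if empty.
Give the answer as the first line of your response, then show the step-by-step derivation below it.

0-1(w=16) 0-6(w=15) 1-5(w=8) 2-5(w=13) 3-4(w=18) 3-6(w=4)

step 1: add edge 3-6 (w=4); MST = {3-6(w=4)}
step 2: add edge 0-6 (w=15); MST = {0-6(w=15) 3-6(w=4)}
step 3: add edge 0-1 (w=16); MST = {0-1(w=16) 0-6(w=15) 3-6(w=4)}
step 4: add edge 1-5 (w=8); MST = {0-1(w=16) 0-6(w=15) 1-5(w=8) 3-6(w=4)}
step 5: add edge 2-5 (w=13); MST = {0-1(w=16) 0-6(w=15) 1-5(w=8) 2-5(w=13) 3-6(w=4)}
step 6: add edge 3-4 (w=18); MST = {0-1(w=16) 0-6(w=15) 1-5(w=8) 2-5(w=13) 3-4(w=18) 3-6(w=4)}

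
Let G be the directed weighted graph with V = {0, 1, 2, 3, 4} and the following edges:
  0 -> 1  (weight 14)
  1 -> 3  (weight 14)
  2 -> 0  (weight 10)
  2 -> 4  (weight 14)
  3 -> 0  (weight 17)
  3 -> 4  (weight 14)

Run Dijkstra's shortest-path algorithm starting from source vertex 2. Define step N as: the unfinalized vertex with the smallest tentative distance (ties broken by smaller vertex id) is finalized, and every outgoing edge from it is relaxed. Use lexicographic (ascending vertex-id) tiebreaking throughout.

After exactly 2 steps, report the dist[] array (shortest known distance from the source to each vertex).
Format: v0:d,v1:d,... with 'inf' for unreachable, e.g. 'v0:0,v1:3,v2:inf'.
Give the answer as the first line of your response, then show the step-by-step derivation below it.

v0:10,v1:24,v2:0,v3:inf,v4:14

step 1: dist = v0:10,v1:inf,v2:0,v3:inf,v4:14
step 2: dist = v0:10,v1:24,v2:0,v3:inf,v4:14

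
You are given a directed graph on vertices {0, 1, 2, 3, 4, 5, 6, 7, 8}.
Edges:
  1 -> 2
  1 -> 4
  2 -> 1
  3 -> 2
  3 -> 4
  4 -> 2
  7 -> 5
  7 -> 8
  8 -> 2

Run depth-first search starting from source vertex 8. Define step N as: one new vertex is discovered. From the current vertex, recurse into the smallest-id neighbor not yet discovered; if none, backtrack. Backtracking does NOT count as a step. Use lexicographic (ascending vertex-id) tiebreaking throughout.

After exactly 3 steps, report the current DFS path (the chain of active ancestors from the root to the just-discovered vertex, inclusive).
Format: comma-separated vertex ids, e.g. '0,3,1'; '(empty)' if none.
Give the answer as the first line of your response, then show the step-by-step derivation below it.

8,2,1

step 1: discover 8; path=8; order=8
step 2: discover 2; path=8>2; order=8,2
step 3: discover 1; path=8>2>1; order=8,2,1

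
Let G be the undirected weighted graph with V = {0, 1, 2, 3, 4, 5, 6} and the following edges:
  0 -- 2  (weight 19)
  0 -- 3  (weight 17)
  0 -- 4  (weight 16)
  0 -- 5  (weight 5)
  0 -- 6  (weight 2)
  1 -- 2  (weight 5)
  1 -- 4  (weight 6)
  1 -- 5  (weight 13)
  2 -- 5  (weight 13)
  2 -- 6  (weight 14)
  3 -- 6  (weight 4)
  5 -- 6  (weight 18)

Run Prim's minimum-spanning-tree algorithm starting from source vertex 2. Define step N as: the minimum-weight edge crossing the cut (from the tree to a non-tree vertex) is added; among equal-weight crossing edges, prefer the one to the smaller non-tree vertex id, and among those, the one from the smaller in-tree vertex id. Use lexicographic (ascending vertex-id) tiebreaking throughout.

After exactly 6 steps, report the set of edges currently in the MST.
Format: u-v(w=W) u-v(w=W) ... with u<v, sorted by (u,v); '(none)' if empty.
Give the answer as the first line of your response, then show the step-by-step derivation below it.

0-5(w=5) 0-6(w=2) 1-2(w=5) 1-4(w=6) 1-5(w=13) 3-6(w=4)

step 1: add edge 1-2 (w=5); MST = {1-2(w=5)}
step 2: add edge 1-4 (w=6); MST = {1-2(w=5) 1-4(w=6)}
step 3: add edge 1-5 (w=13); MST = {1-2(w=5) 1-4(w=6) 1-5(w=13)}
step 4: add edge 0-5 (w=5); MST = {0-5(w=5) 1-2(w=5) 1-4(w=6) 1-5(w=13)}
step 5: add edge 0-6 (w=2); MST = {0-5(w=5) 0-6(w=2) 1-2(w=5) 1-4(w=6) 1-5(w=13)}
step 6: add edge 3-6 (w=4); MST = {0-5(w=5) 0-6(w=2) 1-2(w=5) 1-4(w=6) 1-5(w=13) 3-6(w=4)}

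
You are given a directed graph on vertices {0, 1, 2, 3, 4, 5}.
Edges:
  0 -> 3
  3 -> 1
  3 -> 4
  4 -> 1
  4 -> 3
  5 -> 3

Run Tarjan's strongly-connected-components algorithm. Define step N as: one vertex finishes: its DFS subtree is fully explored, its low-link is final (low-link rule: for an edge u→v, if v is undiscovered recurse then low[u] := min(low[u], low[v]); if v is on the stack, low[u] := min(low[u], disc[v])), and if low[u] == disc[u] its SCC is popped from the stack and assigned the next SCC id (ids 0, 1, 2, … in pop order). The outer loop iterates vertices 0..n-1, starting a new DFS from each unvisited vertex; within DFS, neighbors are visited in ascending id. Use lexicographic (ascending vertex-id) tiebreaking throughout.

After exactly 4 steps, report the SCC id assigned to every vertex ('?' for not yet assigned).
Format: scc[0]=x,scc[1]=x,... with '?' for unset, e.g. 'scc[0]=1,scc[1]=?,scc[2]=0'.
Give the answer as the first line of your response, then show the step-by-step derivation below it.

scc[0]=2,scc[1]=0,scc[2]=?,scc[3]=1,scc[4]=1,scc[5]=?

step 1: low=(low[0]=0,low[1]=2,low[2]=?,low[3]=1,low[4]=?,low[5]=?); scc=(scc[0]=?,scc[1]=0,scc[2]=?,scc[3]=?,scc[4]=?,scc[5]=?)
step 2: low=(low[0]=0,low[1]=2,low[2]=?,low[3]=1,low[4]=1,low[5]=?); scc=(scc[0]=?,scc[1]=0,scc[2]=?,scc[3]=?,scc[4]=?,scc[5]=?)
step 3: low=(low[0]=0,low[1]=2,low[2]=?,low[3]=1,low[4]=1,low[5]=?); scc=(scc[0]=?,scc[1]=0,scc[2]=?,scc[3]=1,scc[4]=1,scc[5]=?)
step 4: low=(low[0]=0,low[1]=2,low[2]=?,low[3]=1,low[4]=1,low[5]=?); scc=(scc[0]=2,scc[1]=0,scc[2]=?,scc[3]=1,scc[4]=1,scc[5]=?)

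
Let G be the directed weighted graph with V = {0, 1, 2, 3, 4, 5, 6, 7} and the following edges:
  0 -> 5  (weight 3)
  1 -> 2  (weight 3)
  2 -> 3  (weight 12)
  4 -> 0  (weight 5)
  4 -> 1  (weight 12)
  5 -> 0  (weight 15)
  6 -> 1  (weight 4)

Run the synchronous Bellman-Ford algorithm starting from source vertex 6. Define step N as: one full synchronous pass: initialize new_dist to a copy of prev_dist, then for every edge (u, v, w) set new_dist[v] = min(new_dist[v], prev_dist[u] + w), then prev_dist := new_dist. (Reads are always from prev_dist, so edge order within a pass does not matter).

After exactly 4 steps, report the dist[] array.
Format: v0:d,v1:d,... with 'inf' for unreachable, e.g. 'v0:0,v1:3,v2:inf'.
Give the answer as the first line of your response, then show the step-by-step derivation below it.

v0:inf,v1:4,v2:7,v3:19,v4:inf,v5:inf,v6:0,v7:inf

step 1: dist = v0:inf,v1:4,v2:inf,v3:inf,v4:inf,v5:inf,v6:0,v7:inf
step 2: dist = v0:inf,v1:4,v2:7,v3:inf,v4:inf,v5:inf,v6:0,v7:inf
step 3: dist = v0:inf,v1:4,v2:7,v3:19,v4:inf,v5:inf,v6:0,v7:inf
step 4: dist = v0:inf,v1:4,v2:7,v3:19,v4:inf,v5:inf,v6:0,v7:inf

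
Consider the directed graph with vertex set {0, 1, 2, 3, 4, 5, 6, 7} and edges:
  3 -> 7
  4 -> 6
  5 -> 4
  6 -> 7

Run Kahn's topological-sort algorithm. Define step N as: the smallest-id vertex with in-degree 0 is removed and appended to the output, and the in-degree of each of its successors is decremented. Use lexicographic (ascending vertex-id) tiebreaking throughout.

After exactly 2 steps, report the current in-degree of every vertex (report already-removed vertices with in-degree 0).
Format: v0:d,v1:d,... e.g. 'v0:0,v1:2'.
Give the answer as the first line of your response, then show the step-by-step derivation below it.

v0:0,v1:0,v2:0,v3:0,v4:1,v5:0,v6:1,v7:2

step 1: output 0; order=[0]; indeg=(0,0,0,0,1,0,1,2)
step 2: output 1; order=[0,1]; indeg=(0,0,0,0,1,0,1,2)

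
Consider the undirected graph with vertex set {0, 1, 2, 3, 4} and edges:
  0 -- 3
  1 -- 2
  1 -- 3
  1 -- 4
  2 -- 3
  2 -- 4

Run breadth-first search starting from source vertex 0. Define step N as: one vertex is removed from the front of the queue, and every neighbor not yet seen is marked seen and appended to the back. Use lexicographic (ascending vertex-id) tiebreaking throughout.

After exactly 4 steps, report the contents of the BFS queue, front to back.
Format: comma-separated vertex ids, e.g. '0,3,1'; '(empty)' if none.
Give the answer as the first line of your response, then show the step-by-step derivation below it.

4

step 1: dequeue 0; queue=[3]; order=0
step 2: dequeue 3; queue=[1,2]; order=0,3
step 3: dequeue 1; queue=[2,4]; order=0,3,1
step 4: dequeue 2; queue=[4]; order=0,3,1,2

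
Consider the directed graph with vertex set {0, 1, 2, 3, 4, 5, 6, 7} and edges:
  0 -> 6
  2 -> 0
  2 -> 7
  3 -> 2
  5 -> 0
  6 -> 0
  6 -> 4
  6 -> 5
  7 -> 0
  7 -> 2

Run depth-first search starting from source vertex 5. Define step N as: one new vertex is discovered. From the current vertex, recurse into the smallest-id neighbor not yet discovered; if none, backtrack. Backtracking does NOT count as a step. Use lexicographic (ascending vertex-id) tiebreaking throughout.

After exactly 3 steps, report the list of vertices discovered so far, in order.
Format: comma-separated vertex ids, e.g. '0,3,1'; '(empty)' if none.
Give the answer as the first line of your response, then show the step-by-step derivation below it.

5,0,6

step 1: discover 5; path=5; order=5
step 2: discover 0; path=5>0; order=5,0
step 3: discover 6; path=5>0>6; order=5,0,6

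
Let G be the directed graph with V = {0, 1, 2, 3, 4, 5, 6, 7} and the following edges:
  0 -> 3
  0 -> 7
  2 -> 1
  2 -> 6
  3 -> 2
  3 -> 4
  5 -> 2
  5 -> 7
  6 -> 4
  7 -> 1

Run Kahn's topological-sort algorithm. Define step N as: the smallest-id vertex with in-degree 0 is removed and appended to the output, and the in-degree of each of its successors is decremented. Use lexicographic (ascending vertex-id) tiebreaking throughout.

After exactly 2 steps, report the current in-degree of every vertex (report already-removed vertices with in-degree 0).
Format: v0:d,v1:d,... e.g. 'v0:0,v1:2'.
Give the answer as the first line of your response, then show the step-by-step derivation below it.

v0:0,v1:2,v2:1,v3:0,v4:1,v5:0,v6:1,v7:1

step 1: output 0; order=[0]; indeg=(0,2,2,0,2,0,1,1)
step 2: output 3; order=[0,3]; indeg=(0,2,1,0,1,0,1,1)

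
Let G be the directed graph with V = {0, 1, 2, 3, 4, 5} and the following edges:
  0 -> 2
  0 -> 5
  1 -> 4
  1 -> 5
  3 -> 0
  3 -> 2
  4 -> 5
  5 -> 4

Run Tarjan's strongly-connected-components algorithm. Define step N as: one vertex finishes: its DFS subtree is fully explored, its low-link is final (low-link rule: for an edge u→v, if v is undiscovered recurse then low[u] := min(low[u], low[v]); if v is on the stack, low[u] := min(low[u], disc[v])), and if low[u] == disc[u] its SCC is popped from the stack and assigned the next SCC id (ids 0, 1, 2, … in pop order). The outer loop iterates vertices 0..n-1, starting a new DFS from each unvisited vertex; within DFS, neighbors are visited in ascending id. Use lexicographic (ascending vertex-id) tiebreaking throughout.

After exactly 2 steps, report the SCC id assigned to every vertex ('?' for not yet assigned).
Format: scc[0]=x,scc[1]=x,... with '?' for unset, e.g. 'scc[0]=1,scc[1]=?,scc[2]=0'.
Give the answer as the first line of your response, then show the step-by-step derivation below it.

scc[0]=?,scc[1]=?,scc[2]=0,scc[3]=?,scc[4]=?,scc[5]=?

step 1: low=(low[0]=0,low[1]=?,low[2]=1,low[3]=?,low[4]=?,low[5]=?); scc=(scc[0]=?,scc[1]=?,scc[2]=0,scc[3]=?,scc[4]=?,scc[5]=?)
step 2: low=(low[0]=0,low[1]=?,low[2]=1,low[3]=?,low[4]=2,low[5]=2); scc=(scc[0]=?,scc[1]=?,scc[2]=0,scc[3]=?,scc[4]=?,scc[5]=?)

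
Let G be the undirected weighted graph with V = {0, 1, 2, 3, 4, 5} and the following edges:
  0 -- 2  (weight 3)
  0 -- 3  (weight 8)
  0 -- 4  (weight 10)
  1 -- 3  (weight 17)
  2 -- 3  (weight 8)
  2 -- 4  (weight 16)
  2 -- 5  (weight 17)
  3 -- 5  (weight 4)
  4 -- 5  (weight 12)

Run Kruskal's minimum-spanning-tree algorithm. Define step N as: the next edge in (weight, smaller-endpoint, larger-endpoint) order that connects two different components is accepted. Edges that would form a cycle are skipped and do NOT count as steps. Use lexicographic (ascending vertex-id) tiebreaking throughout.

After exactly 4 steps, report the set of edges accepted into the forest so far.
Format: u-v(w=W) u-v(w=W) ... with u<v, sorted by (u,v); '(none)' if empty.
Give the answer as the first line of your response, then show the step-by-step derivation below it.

0-2(w=3) 0-3(w=8) 0-4(w=10) 3-5(w=4)

step 1: add edge 0-2 (w=3); MST = {0-2(w=3)}
step 2: add edge 3-5 (w=4); MST = {0-2(w=3) 3-5(w=4)}
step 3: add edge 0-3 (w=8); MST = {0-2(w=3) 0-3(w=8) 3-5(w=4)}
step 4: add edge 0-4 (w=10); MST = {0-2(w=3) 0-3(w=8) 0-4(w=10) 3-5(w=4)}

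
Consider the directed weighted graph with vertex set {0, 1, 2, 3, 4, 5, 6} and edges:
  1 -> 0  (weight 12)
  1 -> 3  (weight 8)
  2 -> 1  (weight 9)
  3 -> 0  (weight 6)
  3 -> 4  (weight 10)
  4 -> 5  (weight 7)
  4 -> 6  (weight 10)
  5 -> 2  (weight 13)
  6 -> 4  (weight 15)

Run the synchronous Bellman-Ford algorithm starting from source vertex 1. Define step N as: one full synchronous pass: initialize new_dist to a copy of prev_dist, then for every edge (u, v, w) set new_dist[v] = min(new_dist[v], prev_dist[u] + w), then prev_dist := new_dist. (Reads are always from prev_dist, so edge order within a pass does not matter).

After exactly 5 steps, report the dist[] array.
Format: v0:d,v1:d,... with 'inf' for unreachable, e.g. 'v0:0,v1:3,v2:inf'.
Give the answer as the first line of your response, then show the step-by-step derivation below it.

v0:12,v1:0,v2:38,v3:8,v4:18,v5:25,v6:28

step 1: dist = v0:12,v1:0,v2:inf,v3:8,v4:inf,v5:inf,v6:inf
step 2: dist = v0:12,v1:0,v2:inf,v3:8,v4:18,v5:inf,v6:inf
step 3: dist = v0:12,v1:0,v2:inf,v3:8,v4:18,v5:25,v6:28
step 4: dist = v0:12,v1:0,v2:38,v3:8,v4:18,v5:25,v6:28
step 5: dist = v0:12,v1:0,v2:38,v3:8,v4:18,v5:25,v6:28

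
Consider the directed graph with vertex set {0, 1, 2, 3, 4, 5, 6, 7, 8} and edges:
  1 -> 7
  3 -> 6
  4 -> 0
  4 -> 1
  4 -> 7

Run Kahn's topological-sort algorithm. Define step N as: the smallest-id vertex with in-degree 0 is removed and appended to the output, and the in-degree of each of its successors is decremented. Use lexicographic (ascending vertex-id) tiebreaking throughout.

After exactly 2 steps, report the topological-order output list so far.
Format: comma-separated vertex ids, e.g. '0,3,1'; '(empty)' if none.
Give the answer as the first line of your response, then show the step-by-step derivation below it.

2,3

step 1: output 2; order=[2]; indeg=(1,1,0,0,0,0,1,2,0)
step 2: output 3; order=[2,3]; indeg=(1,1,0,0,0,0,0,2,0)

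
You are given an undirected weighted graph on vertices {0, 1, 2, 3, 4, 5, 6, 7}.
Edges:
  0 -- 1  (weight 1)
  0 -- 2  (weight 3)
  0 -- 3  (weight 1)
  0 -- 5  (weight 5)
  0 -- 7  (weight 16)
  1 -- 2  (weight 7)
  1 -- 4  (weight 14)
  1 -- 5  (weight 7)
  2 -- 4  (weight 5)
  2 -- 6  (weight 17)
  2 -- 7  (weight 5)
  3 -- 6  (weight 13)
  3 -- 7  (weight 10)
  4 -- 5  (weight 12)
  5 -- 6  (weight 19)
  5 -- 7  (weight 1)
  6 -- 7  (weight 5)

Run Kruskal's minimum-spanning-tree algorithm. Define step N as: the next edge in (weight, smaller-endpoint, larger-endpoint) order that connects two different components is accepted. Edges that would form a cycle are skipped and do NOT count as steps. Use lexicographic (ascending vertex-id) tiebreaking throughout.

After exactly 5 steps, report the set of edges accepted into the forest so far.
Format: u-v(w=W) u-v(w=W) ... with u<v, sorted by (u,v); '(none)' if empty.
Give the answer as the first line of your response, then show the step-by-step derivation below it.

0-1(w=1) 0-2(w=3) 0-3(w=1) 0-5(w=5) 5-7(w=1)

step 1: add edge 0-1 (w=1); MST = {0-1(w=1)}
step 2: add edge 0-3 (w=1); MST = {0-1(w=1) 0-3(w=1)}
step 3: add edge 5-7 (w=1); MST = {0-1(w=1) 0-3(w=1) 5-7(w=1)}
step 4: add edge 0-2 (w=3); MST = {0-1(w=1) 0-2(w=3) 0-3(w=1) 5-7(w=1)}
step 5: add edge 0-5 (w=5); MST = {0-1(w=1) 0-2(w=3) 0-3(w=1) 0-5(w=5) 5-7(w=1)}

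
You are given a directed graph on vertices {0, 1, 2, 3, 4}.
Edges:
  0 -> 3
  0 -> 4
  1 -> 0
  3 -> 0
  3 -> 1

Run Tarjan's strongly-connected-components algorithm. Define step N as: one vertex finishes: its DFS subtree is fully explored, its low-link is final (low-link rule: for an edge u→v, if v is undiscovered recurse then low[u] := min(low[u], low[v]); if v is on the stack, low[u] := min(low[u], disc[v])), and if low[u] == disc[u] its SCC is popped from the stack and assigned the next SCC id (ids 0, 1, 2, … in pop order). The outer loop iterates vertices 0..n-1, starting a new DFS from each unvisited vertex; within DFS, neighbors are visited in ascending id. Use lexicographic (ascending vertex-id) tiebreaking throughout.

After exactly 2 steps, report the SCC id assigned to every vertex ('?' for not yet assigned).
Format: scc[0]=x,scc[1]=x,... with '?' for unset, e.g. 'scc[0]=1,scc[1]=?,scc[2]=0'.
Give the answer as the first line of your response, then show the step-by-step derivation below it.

scc[0]=?,scc[1]=?,scc[2]=?,scc[3]=?,scc[4]=?

step 1: low=(low[0]=0,low[1]=0,low[2]=?,low[3]=0,low[4]=?); scc=(scc[0]=?,scc[1]=?,scc[2]=?,scc[3]=?,scc[4]=?)
step 2: low=(low[0]=0,low[1]=0,low[2]=?,low[3]=0,low[4]=?); scc=(scc[0]=?,scc[1]=?,scc[2]=?,scc[3]=?,scc[4]=?)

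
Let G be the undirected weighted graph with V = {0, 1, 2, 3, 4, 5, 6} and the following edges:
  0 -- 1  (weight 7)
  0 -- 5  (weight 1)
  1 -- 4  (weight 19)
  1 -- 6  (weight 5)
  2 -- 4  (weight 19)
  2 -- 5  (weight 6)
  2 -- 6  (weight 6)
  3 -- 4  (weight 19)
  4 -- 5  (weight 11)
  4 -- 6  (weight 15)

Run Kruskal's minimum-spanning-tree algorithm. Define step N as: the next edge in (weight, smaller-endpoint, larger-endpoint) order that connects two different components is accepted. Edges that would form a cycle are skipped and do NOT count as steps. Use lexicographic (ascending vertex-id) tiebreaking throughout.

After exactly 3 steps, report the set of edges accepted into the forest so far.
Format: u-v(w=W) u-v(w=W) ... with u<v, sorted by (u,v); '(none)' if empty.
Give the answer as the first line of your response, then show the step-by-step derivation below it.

0-5(w=1) 1-6(w=5) 2-5(w=6)

step 1: add edge 0-5 (w=1); MST = {0-5(w=1)}
step 2: add edge 1-6 (w=5); MST = {0-5(w=1) 1-6(w=5)}
step 3: add edge 2-5 (w=6); MST = {0-5(w=1) 1-6(w=5) 2-5(w=6)}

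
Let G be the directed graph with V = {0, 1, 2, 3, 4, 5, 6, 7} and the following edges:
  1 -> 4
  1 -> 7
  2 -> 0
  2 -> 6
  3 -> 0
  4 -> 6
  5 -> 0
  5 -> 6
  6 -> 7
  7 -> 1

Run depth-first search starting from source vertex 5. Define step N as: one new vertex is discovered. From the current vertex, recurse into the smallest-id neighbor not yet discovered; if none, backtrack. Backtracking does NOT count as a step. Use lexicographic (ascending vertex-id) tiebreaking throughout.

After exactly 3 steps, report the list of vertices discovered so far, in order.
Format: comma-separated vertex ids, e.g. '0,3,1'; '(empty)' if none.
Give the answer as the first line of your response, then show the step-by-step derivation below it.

5,0,6

step 1: discover 5; path=5; order=5
step 2: discover 0; path=5>0; order=5,0
step 3: discover 6; path=5>6; order=5,0,6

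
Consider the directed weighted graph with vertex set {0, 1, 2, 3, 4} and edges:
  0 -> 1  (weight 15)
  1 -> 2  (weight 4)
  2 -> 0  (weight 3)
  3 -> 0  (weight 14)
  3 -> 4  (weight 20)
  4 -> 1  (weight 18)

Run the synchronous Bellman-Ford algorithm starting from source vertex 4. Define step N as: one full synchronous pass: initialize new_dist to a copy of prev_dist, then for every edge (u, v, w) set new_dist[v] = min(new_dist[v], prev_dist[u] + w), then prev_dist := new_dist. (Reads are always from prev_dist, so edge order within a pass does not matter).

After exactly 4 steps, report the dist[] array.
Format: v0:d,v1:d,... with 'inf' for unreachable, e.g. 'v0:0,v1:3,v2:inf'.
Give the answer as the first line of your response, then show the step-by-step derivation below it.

v0:25,v1:18,v2:22,v3:inf,v4:0

step 1: dist = v0:inf,v1:18,v2:inf,v3:inf,v4:0
step 2: dist = v0:inf,v1:18,v2:22,v3:inf,v4:0
step 3: dist = v0:25,v1:18,v2:22,v3:inf,v4:0
step 4: dist = v0:25,v1:18,v2:22,v3:inf,v4:0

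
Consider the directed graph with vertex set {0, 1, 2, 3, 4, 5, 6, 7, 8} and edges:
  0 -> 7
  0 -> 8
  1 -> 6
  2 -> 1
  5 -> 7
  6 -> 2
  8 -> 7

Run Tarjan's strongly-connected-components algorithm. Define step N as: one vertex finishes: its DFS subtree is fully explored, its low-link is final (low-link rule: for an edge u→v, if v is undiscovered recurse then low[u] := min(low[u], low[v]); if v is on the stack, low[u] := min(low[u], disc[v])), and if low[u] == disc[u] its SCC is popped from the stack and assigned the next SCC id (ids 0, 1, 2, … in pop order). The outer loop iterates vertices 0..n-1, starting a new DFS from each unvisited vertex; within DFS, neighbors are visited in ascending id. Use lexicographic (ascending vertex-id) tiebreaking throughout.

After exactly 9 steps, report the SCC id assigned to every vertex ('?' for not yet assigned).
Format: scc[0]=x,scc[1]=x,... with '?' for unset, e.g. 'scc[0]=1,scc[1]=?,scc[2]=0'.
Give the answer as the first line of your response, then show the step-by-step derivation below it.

scc[0]=2,scc[1]=3,scc[2]=3,scc[3]=4,scc[4]=5,scc[5]=6,scc[6]=3,scc[7]=0,scc[8]=1

step 1: low=(low[0]=0,low[1]=?,low[2]=?,low[3]=?,low[4]=?,low[5]=?,low[6]=?,low[7]=1,low[8]=?); scc=(scc[0]=?,scc[1]=?,scc[2]=?,scc[3]=?,scc[4]=?,scc[5]=?,scc[6]=?,scc[7]=0,scc[8]=?)
step 2: low=(low[0]=0,low[1]=?,low[2]=?,low[3]=?,low[4]=?,low[5]=?,low[6]=?,low[7]=1,low[8]=2); scc=(scc[0]=?,scc[1]=?,scc[2]=?,scc[3]=?,scc[4]=?,scc[5]=?,scc[6]=?,scc[7]=0,scc[8]=1)
step 3: low=(low[0]=0,low[1]=?,low[2]=?,low[3]=?,low[4]=?,low[5]=?,low[6]=?,low[7]=1,low[8]=2); scc=(scc[0]=2,scc[1]=?,scc[2]=?,scc[3]=?,scc[4]=?,scc[5]=?,scc[6]=?,scc[7]=0,scc[8]=1)
step 4: low=(low[0]=0,low[1]=3,low[2]=3,low[3]=?,low[4]=?,low[5]=?,low[6]=4,low[7]=1,low[8]=2); scc=(scc[0]=2,scc[1]=?,scc[2]=?,scc[3]=?,scc[4]=?,scc[5]=?,scc[6]=?,scc[7]=0,scc[8]=1)
step 5: low=(low[0]=0,low[1]=3,low[2]=3,low[3]=?,low[4]=?,low[5]=?,low[6]=3,low[7]=1,low[8]=2); scc=(scc[0]=2,scc[1]=?,scc[2]=?,scc[3]=?,scc[4]=?,scc[5]=?,scc[6]=?,scc[7]=0,scc[8]=1)
step 6: low=(low[0]=0,low[1]=3,low[2]=3,low[3]=?,low[4]=?,low[5]=?,low[6]=3,low[7]=1,low[8]=2); scc=(scc[0]=2,scc[1]=3,scc[2]=3,scc[3]=?,scc[4]=?,scc[5]=?,scc[6]=3,scc[7]=0,scc[8]=1)
step 7: low=(low[0]=0,low[1]=3,low[2]=3,low[3]=6,low[4]=?,low[5]=?,low[6]=3,low[7]=1,low[8]=2); scc=(scc[0]=2,scc[1]=3,scc[2]=3,scc[3]=4,scc[4]=?,scc[5]=?,scc[6]=3,scc[7]=0,scc[8]=1)
step 8: low=(low[0]=0,low[1]=3,low[2]=3,low[3]=6,low[4]=7,low[5]=?,low[6]=3,low[7]=1,low[8]=2); scc=(scc[0]=2,scc[1]=3,scc[2]=3,scc[3]=4,scc[4]=5,scc[5]=?,scc[6]=3,scc[7]=0,scc[8]=1)
step 9: low=(low[0]=0,low[1]=3,low[2]=3,low[3]=6,low[4]=7,low[5]=8,low[6]=3,low[7]=1,low[8]=2); scc=(scc[0]=2,scc[1]=3,scc[2]=3,scc[3]=4,scc[4]=5,scc[5]=6,scc[6]=3,scc[7]=0,scc[8]=1)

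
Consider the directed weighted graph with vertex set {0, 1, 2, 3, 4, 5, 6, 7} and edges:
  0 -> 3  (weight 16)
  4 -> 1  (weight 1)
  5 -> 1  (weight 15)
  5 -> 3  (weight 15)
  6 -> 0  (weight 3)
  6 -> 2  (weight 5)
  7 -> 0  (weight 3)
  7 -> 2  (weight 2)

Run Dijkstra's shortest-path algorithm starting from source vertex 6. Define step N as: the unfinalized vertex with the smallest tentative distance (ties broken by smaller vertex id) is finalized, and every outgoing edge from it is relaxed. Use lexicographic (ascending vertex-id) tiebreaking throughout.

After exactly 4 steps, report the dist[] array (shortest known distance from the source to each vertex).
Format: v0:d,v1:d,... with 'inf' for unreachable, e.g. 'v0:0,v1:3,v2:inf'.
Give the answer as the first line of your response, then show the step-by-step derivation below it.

v0:3,v1:inf,v2:5,v3:19,v4:inf,v5:inf,v6:0,v7:inf

step 1: dist = v0:3,v1:inf,v2:5,v3:inf,v4:inf,v5:inf,v6:0,v7:inf
step 2: dist = v0:3,v1:inf,v2:5,v3:19,v4:inf,v5:inf,v6:0,v7:inf
step 3: dist = v0:3,v1:inf,v2:5,v3:19,v4:inf,v5:inf,v6:0,v7:inf
step 4: dist = v0:3,v1:inf,v2:5,v3:19,v4:inf,v5:inf,v6:0,v7:inf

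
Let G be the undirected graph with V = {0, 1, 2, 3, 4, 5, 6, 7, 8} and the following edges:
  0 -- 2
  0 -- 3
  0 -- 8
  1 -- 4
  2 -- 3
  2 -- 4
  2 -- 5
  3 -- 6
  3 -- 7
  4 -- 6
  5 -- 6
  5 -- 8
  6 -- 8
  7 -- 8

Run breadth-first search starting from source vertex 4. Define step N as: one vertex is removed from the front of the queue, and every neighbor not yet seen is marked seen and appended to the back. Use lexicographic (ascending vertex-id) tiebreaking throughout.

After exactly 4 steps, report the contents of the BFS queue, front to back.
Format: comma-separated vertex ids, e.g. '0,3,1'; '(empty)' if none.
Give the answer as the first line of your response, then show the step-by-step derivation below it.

0,3,5,8

step 1: dequeue 4; queue=[1,2,6]; order=4
step 2: dequeue 1; queue=[2,6]; order=4,1
step 3: dequeue 2; queue=[6,0,3,5]; order=4,1,2
step 4: dequeue 6; queue=[0,3,5,8]; order=4,1,2,6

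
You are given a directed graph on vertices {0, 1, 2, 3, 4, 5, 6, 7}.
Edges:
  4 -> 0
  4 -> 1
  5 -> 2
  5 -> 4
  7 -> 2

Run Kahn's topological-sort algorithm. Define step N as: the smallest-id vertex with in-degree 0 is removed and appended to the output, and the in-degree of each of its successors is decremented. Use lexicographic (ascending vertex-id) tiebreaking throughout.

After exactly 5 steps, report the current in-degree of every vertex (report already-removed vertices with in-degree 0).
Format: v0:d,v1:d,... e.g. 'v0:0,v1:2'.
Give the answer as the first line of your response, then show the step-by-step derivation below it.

v0:0,v1:0,v2:1,v3:0,v4:0,v5:0,v6:0,v7:0

step 1: output 3; order=[3]; indeg=(1,1,2,0,1,0,0,0)
step 2: output 5; order=[3,5]; indeg=(1,1,1,0,0,0,0,0)
step 3: output 4; order=[3,5,4]; indeg=(0,0,1,0,0,0,0,0)
step 4: output 0; order=[3,5,4,0]; indeg=(0,0,1,0,0,0,0,0)
step 5: output 1; order=[3,5,4,0,1]; indeg=(0,0,1,0,0,0,0,0)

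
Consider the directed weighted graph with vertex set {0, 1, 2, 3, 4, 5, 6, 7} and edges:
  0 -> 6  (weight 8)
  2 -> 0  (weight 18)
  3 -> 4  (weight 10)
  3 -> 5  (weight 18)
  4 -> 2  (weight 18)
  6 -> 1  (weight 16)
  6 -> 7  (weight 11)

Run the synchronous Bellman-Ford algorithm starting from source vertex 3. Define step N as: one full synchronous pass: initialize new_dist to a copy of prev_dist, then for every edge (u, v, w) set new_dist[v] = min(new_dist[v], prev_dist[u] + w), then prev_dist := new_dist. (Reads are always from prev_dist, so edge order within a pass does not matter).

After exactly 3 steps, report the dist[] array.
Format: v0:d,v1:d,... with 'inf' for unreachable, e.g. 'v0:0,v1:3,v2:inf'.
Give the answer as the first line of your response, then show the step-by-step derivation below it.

v0:46,v1:inf,v2:28,v3:0,v4:10,v5:18,v6:inf,v7:inf

step 1: dist = v0:inf,v1:inf,v2:inf,v3:0,v4:10,v5:18,v6:inf,v7:inf
step 2: dist = v0:inf,v1:inf,v2:28,v3:0,v4:10,v5:18,v6:inf,v7:inf
step 3: dist = v0:46,v1:inf,v2:28,v3:0,v4:10,v5:18,v6:inf,v7:inf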